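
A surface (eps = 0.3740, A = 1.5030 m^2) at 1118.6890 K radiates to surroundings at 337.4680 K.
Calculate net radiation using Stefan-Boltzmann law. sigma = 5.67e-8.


T^4 = 1.5662e+12
Tsurr^4 = 1.2970e+10
Q = 0.3740 * 5.67e-8 * 1.5030 * 1.5532e+12 = 49503.9282 W

49503.9282 W


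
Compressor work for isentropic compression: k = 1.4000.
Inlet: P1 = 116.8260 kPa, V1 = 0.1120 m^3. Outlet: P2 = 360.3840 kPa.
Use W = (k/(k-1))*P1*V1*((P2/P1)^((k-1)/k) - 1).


(k-1)/k = 0.2857
(P2/P1)^exp = 1.3797
W = 3.5000 * 116.8260 * 0.1120 * (1.3797 - 1) = 17.3878 kJ

17.3878 kJ


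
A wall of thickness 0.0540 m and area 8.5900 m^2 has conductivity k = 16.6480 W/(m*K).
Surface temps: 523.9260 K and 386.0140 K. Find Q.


dT = 137.9120 K
Q = 16.6480 * 8.5900 * 137.9120 / 0.0540 = 365227.5482 W

365227.5482 W


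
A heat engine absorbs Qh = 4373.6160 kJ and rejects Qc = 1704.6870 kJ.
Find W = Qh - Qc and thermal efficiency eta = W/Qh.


W = 4373.6160 - 1704.6870 = 2668.9290 kJ
eta = 2668.9290 / 4373.6160 = 0.6102 = 61.0234%

W = 2668.9290 kJ, eta = 61.0234%


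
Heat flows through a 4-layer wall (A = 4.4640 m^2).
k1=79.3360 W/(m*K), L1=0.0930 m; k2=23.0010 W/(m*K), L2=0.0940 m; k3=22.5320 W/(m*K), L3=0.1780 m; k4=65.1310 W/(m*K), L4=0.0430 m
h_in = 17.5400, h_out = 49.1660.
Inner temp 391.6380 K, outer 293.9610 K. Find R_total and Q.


R_conv_in = 1/(17.5400*4.4640) = 0.0128
R_1 = 0.0930/(79.3360*4.4640) = 0.0003
R_2 = 0.0940/(23.0010*4.4640) = 0.0009
R_3 = 0.1780/(22.5320*4.4640) = 0.0018
R_4 = 0.0430/(65.1310*4.4640) = 0.0001
R_conv_out = 1/(49.1660*4.4640) = 0.0046
R_total = 0.0204 K/W
Q = 97.6770 / 0.0204 = 4782.5585 W

R_total = 0.0204 K/W, Q = 4782.5585 W


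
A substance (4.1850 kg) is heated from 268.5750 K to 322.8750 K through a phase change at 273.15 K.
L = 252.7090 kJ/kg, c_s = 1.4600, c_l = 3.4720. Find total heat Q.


Q1 (sensible, solid) = 4.1850 * 1.4600 * 4.5750 = 27.9537 kJ
Q2 (latent) = 4.1850 * 252.7090 = 1057.5872 kJ
Q3 (sensible, liquid) = 4.1850 * 3.4720 * 49.7250 = 722.5202 kJ
Q_total = 1808.0610 kJ

1808.0610 kJ


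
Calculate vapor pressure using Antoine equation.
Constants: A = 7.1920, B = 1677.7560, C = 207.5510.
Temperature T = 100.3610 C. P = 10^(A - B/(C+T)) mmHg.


C+T = 307.9120
B/(C+T) = 5.4488
log10(P) = 7.1920 - 5.4488 = 1.7432
P = 10^1.7432 = 55.3584 mmHg

55.3584 mmHg


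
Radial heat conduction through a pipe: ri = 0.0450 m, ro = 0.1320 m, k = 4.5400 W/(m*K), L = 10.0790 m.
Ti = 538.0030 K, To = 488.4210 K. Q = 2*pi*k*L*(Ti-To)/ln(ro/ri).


dT = 49.5820 K
ln(ro/ri) = 1.0761
Q = 2*pi*4.5400*10.0790*49.5820 / 1.0761 = 13246.7293 W

13246.7293 W


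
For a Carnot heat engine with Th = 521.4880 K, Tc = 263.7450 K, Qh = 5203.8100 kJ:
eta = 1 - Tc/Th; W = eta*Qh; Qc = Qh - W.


eta = 1 - 263.7450/521.4880 = 0.4942
W = 0.4942 * 5203.8100 = 2571.9587 kJ
Qc = 5203.8100 - 2571.9587 = 2631.8513 kJ

eta = 49.4245%, W = 2571.9587 kJ, Qc = 2631.8513 kJ


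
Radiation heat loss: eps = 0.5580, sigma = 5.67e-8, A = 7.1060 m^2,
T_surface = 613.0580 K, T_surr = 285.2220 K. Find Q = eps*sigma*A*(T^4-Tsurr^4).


T^4 = 1.4126e+11
Tsurr^4 = 6.6181e+09
Q = 0.5580 * 5.67e-8 * 7.1060 * 1.3464e+11 = 30269.7735 W

30269.7735 W


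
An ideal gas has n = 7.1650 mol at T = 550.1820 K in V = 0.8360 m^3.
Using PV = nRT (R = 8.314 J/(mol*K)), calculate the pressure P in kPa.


P = nRT/V = 7.1650 * 8.314 * 550.1820 / 0.8360
= 32774.2372 / 0.8360 = 39203.6330 Pa = 39.2036 kPa

39.2036 kPa


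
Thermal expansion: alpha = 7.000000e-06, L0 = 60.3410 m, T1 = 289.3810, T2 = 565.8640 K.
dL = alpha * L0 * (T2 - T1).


dT = 276.4830 K
dL = 7.000000e-06 * 60.3410 * 276.4830 = 0.116783 m
L_final = 60.457783 m

dL = 0.116783 m


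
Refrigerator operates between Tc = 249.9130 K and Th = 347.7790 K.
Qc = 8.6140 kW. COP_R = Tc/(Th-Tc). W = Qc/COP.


COP = 249.9130 / 97.8660 = 2.5536
W = 8.6140 / 2.5536 = 3.3732 kW

COP = 2.5536, W = 3.3732 kW


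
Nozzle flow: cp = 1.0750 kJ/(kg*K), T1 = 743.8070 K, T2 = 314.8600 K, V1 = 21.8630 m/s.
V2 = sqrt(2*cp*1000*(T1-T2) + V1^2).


dT = 428.9470 K
2*cp*1000*dT = 922236.0500
V1^2 = 477.9908
V2 = sqrt(922714.0408) = 960.5801 m/s

960.5801 m/s


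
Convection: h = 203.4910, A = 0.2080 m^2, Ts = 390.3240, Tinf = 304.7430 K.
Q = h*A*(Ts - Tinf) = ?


dT = 85.5810 K
Q = 203.4910 * 0.2080 * 85.5810 = 3622.3124 W

3622.3124 W


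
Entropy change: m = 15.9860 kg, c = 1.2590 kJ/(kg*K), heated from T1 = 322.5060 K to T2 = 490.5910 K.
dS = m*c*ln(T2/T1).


T2/T1 = 1.5212
ln(T2/T1) = 0.4195
dS = 15.9860 * 1.2590 * 0.4195 = 8.4428 kJ/K

8.4428 kJ/K


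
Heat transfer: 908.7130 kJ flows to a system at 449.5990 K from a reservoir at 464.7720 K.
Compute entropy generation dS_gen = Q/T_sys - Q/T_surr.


dS_sys = 908.7130/449.5990 = 2.0212 kJ/K
dS_surr = -908.7130/464.7720 = -1.9552 kJ/K
dS_gen = 2.0212 - 1.9552 = 0.0660 kJ/K (irreversible)

dS_gen = 0.0660 kJ/K, irreversible


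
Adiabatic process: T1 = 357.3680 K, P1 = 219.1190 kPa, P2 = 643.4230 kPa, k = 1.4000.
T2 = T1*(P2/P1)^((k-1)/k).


(k-1)/k = 0.2857
(P2/P1)^exp = 1.3604
T2 = 357.3680 * 1.3604 = 486.1581 K

486.1581 K


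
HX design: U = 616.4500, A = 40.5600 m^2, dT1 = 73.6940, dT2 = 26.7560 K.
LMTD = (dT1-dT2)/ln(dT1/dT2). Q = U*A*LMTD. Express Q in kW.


LMTD = 46.3282 K
Q = 616.4500 * 40.5600 * 46.3282 = 1158353.7740 W = 1158.3538 kW

1158.3538 kW


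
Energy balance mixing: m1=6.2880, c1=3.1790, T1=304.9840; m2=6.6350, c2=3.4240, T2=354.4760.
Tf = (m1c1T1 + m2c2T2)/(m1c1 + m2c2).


num = 14149.5644
den = 42.7078
Tf = 331.3111 K

331.3111 K


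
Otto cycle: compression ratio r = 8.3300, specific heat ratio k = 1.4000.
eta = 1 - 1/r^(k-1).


r^(k-1) = 2.3348
eta = 1 - 1/2.3348 = 0.5717 = 57.1706%

57.1706%


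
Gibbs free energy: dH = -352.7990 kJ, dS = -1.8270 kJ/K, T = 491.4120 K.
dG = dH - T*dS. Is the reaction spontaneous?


T*dS = 491.4120 * -1.8270 = -897.8097 kJ
dG = -352.7990 + 897.8097 = 545.0107 kJ (non-spontaneous)

dG = 545.0107 kJ, non-spontaneous


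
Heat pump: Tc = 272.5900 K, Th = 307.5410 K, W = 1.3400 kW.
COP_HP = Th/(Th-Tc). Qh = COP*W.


COP = 307.5410 / 34.9510 = 8.7992
Qh = 8.7992 * 1.3400 = 11.7909 kW

COP = 8.7992, Qh = 11.7909 kW


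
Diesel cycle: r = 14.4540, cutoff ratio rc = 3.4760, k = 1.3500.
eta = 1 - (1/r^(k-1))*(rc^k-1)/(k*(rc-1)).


r^(k-1) = 2.5468
rc^k = 5.3760
eta = 0.4860 = 48.5962%

48.5962%


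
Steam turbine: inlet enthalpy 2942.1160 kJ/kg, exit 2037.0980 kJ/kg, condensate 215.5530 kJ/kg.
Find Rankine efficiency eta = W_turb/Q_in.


W = 905.0180 kJ/kg
Q_in = 2726.5630 kJ/kg
eta = 0.3319 = 33.1926%

eta = 33.1926%


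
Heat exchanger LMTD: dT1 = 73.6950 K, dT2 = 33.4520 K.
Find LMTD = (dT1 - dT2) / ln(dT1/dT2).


dT1/dT2 = 2.2030
ln(dT1/dT2) = 0.7898
LMTD = 40.2430 / 0.7898 = 50.9519 K

50.9519 K


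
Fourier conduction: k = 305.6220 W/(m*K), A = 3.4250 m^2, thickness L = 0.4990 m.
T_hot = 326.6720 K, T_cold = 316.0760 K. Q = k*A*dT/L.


dT = 10.5960 K
Q = 305.6220 * 3.4250 * 10.5960 / 0.4990 = 22227.2940 W

22227.2940 W


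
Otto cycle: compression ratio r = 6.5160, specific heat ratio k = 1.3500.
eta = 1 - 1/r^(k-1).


r^(k-1) = 1.9271
eta = 1 - 1/1.9271 = 0.4811 = 48.1073%

48.1073%


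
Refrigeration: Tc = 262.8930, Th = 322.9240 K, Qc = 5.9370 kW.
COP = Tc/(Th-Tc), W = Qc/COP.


COP = 262.8930 / 60.0310 = 4.3793
W = 5.9370 / 4.3793 = 1.3557 kW

COP = 4.3793, W = 1.3557 kW


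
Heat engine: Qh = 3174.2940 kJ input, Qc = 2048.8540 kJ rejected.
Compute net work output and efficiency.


W = 3174.2940 - 2048.8540 = 1125.4400 kJ
eta = 1125.4400 / 3174.2940 = 0.3545 = 35.4548%

W = 1125.4400 kJ, eta = 35.4548%


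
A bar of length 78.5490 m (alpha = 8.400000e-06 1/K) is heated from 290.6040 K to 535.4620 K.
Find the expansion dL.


dT = 244.8580 K
dL = 8.400000e-06 * 78.5490 * 244.8580 = 0.161560 m
L_final = 78.710560 m

dL = 0.161560 m


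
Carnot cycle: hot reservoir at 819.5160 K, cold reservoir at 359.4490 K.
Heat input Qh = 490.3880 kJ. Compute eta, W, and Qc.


eta = 1 - 359.4490/819.5160 = 0.5614
W = 0.5614 * 490.3880 = 275.2983 kJ
Qc = 490.3880 - 275.2983 = 215.0897 kJ

eta = 56.1389%, W = 275.2983 kJ, Qc = 215.0897 kJ


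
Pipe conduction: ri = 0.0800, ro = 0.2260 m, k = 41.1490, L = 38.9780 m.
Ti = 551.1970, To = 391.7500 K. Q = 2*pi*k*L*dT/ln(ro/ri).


dT = 159.4470 K
ln(ro/ri) = 1.0385
Q = 2*pi*41.1490*38.9780*159.4470 / 1.0385 = 1547266.2717 W

1547266.2717 W


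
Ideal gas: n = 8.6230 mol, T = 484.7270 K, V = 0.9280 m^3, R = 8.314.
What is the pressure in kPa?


P = nRT/V = 8.6230 * 8.314 * 484.7270 / 0.9280
= 34750.8649 / 0.9280 = 37447.0526 Pa = 37.4471 kPa

37.4471 kPa


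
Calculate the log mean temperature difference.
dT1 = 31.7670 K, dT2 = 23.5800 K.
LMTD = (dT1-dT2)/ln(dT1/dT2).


dT1/dT2 = 1.3472
ln(dT1/dT2) = 0.2980
LMTD = 8.1870 / 0.2980 = 27.4705 K

27.4705 K


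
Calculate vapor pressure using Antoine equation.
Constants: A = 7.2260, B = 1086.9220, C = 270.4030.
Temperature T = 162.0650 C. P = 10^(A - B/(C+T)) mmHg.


C+T = 432.4680
B/(C+T) = 2.5133
log10(P) = 7.2260 - 2.5133 = 4.7127
P = 10^4.7127 = 51605.9282 mmHg

51605.9282 mmHg


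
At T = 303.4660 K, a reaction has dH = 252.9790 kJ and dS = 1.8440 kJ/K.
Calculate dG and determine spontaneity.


T*dS = 303.4660 * 1.8440 = 559.5913 kJ
dG = 252.9790 - 559.5913 = -306.6123 kJ (spontaneous)

dG = -306.6123 kJ, spontaneous


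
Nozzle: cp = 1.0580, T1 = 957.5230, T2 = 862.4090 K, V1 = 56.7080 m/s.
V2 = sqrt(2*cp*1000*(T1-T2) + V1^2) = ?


dT = 95.1140 K
2*cp*1000*dT = 201261.2240
V1^2 = 3215.7973
V2 = sqrt(204477.0213) = 452.1914 m/s

452.1914 m/s


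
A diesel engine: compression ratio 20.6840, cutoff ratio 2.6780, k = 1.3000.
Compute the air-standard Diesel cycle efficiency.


r^(k-1) = 2.4814
rc^k = 3.5988
eta = 0.5199 = 51.9889%

51.9889%


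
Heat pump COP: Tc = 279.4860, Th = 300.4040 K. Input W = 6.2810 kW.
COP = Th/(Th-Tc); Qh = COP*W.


COP = 300.4040 / 20.9180 = 14.3610
Qh = 14.3610 * 6.2810 = 90.2016 kW

COP = 14.3610, Qh = 90.2016 kW


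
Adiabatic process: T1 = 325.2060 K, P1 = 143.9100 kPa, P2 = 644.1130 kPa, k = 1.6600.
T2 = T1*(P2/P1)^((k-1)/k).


(k-1)/k = 0.3976
(P2/P1)^exp = 1.8146
T2 = 325.2060 * 1.8146 = 590.1177 K

590.1177 K


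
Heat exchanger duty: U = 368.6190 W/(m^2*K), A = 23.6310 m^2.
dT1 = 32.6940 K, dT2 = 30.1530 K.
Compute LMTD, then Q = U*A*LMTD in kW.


LMTD = 31.4064 K
Q = 368.6190 * 23.6310 * 31.4064 = 273575.7236 W = 273.5757 kW

273.5757 kW


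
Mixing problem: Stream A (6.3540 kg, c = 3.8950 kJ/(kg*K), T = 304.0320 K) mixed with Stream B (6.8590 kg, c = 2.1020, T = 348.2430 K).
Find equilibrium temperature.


num = 12545.2708
den = 39.1664
Tf = 320.3066 K

320.3066 K


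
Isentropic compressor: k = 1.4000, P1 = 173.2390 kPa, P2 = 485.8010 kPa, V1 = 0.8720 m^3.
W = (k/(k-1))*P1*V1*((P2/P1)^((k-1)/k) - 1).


(k-1)/k = 0.2857
(P2/P1)^exp = 1.3426
W = 3.5000 * 173.2390 * 0.8720 * (1.3426 - 1) = 181.1411 kJ

181.1411 kJ


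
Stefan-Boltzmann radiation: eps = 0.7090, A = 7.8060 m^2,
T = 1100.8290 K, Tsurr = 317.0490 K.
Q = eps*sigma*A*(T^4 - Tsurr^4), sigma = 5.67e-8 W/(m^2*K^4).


T^4 = 1.4685e+12
Tsurr^4 = 1.0104e+10
Q = 0.7090 * 5.67e-8 * 7.8060 * 1.4584e+12 = 457655.5739 W

457655.5739 W


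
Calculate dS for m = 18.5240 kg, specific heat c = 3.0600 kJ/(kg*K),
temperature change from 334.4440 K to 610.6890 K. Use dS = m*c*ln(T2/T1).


T2/T1 = 1.8260
ln(T2/T1) = 0.6021
dS = 18.5240 * 3.0600 * 0.6021 = 34.1301 kJ/K

34.1301 kJ/K


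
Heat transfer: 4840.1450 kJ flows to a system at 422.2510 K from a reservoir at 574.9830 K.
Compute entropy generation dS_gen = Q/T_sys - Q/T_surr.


dS_sys = 4840.1450/422.2510 = 11.4627 kJ/K
dS_surr = -4840.1450/574.9830 = -8.4179 kJ/K
dS_gen = 11.4627 - 8.4179 = 3.0448 kJ/K (irreversible)

dS_gen = 3.0448 kJ/K, irreversible


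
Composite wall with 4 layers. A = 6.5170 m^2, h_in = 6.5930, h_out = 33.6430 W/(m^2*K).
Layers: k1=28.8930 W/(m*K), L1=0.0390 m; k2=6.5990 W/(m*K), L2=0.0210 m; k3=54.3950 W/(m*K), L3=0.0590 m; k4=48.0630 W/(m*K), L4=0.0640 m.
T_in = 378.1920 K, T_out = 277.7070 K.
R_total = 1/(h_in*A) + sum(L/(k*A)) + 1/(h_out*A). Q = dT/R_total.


R_conv_in = 1/(6.5930*6.5170) = 0.0233
R_1 = 0.0390/(28.8930*6.5170) = 0.0002
R_2 = 0.0210/(6.5990*6.5170) = 0.0005
R_3 = 0.0590/(54.3950*6.5170) = 0.0002
R_4 = 0.0640/(48.0630*6.5170) = 0.0002
R_conv_out = 1/(33.6430*6.5170) = 0.0046
R_total = 0.0289 K/W
Q = 100.4850 / 0.0289 = 3476.8615 W

R_total = 0.0289 K/W, Q = 3476.8615 W


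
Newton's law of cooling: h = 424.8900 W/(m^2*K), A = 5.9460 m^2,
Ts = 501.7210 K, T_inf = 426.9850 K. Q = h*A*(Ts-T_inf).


dT = 74.7360 K
Q = 424.8900 * 5.9460 * 74.7360 = 188812.7270 W

188812.7270 W


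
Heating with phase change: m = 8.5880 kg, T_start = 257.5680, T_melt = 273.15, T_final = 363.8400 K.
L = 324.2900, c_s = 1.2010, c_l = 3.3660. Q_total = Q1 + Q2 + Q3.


Q1 (sensible, solid) = 8.5880 * 1.2010 * 15.5820 = 160.7157 kJ
Q2 (latent) = 8.5880 * 324.2900 = 2785.0025 kJ
Q3 (sensible, liquid) = 8.5880 * 3.3660 * 90.6900 = 2621.5947 kJ
Q_total = 5567.3129 kJ

5567.3129 kJ


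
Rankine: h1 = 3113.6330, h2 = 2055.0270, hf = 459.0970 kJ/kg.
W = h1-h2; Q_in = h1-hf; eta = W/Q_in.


W = 1058.6060 kJ/kg
Q_in = 2654.5360 kJ/kg
eta = 0.3988 = 39.8791%

eta = 39.8791%


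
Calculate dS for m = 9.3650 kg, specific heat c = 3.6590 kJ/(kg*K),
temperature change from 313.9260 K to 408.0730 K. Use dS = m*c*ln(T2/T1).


T2/T1 = 1.2999
ln(T2/T1) = 0.2623
dS = 9.3650 * 3.6590 * 0.2623 = 8.9877 kJ/K

8.9877 kJ/K


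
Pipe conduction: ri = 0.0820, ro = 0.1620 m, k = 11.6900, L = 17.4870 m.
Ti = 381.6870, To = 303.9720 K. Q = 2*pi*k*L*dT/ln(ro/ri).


dT = 77.7150 K
ln(ro/ri) = 0.6809
Q = 2*pi*11.6900*17.4870*77.7150 / 0.6809 = 146604.0003 W

146604.0003 W


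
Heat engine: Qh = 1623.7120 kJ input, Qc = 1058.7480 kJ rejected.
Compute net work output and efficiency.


W = 1623.7120 - 1058.7480 = 564.9640 kJ
eta = 564.9640 / 1623.7120 = 0.3479 = 34.7946%

W = 564.9640 kJ, eta = 34.7946%


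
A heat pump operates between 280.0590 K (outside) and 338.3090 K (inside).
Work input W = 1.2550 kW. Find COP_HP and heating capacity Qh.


COP = 338.3090 / 58.2500 = 5.8079
Qh = 5.8079 * 1.2550 = 7.2889 kW

COP = 5.8079, Qh = 7.2889 kW


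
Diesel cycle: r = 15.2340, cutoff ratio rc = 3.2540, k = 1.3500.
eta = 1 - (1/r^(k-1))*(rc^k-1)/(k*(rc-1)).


r^(k-1) = 2.5941
rc^k = 4.9177
eta = 0.5037 = 50.3681%

50.3681%


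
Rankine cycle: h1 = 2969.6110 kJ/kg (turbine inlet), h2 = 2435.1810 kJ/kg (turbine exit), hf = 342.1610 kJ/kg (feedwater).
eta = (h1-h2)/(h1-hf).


W = 534.4300 kJ/kg
Q_in = 2627.4500 kJ/kg
eta = 0.2034 = 20.3403%

eta = 20.3403%


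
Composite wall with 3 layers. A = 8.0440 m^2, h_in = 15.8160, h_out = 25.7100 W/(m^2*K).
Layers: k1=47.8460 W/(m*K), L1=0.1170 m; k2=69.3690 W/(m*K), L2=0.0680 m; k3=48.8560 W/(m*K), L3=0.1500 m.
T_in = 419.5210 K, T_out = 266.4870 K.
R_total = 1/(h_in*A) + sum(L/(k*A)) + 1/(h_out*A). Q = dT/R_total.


R_conv_in = 1/(15.8160*8.0440) = 0.0079
R_1 = 0.1170/(47.8460*8.0440) = 0.0003
R_2 = 0.0680/(69.3690*8.0440) = 0.0001
R_3 = 0.1500/(48.8560*8.0440) = 0.0004
R_conv_out = 1/(25.7100*8.0440) = 0.0048
R_total = 0.0135 K/W
Q = 153.0340 / 0.0135 = 11333.3115 W

R_total = 0.0135 K/W, Q = 11333.3115 W


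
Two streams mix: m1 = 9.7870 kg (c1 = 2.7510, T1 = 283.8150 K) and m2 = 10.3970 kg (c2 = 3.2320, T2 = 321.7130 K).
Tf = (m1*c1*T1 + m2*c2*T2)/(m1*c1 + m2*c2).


num = 18452.0010
den = 60.5271
Tf = 304.8550 K

304.8550 K


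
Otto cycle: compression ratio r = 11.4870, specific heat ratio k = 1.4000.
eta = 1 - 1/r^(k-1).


r^(k-1) = 2.6551
eta = 1 - 1/2.6551 = 0.6234 = 62.3368%

62.3368%


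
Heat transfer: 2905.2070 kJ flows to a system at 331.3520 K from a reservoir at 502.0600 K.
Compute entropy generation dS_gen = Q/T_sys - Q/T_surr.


dS_sys = 2905.2070/331.3520 = 8.7677 kJ/K
dS_surr = -2905.2070/502.0600 = -5.7866 kJ/K
dS_gen = 8.7677 - 5.7866 = 2.9812 kJ/K (irreversible)

dS_gen = 2.9812 kJ/K, irreversible


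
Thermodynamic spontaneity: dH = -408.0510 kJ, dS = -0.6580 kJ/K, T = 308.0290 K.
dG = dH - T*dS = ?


T*dS = 308.0290 * -0.6580 = -202.6831 kJ
dG = -408.0510 + 202.6831 = -205.3679 kJ (spontaneous)

dG = -205.3679 kJ, spontaneous


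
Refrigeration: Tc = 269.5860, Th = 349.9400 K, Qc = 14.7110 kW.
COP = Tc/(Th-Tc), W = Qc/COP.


COP = 269.5860 / 80.3540 = 3.3550
W = 14.7110 / 3.3550 = 4.3848 kW

COP = 3.3550, W = 4.3848 kW


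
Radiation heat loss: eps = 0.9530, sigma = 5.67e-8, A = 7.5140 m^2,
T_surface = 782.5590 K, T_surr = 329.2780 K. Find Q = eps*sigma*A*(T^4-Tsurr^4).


T^4 = 3.7503e+11
Tsurr^4 = 1.1756e+10
Q = 0.9530 * 5.67e-8 * 7.5140 * 3.6328e+11 = 147497.3360 W

147497.3360 W


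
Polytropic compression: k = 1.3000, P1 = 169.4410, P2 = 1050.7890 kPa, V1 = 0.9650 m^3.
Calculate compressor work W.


(k-1)/k = 0.2308
(P2/P1)^exp = 1.5236
W = 4.3333 * 169.4410 * 0.9650 * (1.5236 - 1) = 371.0268 kJ

371.0268 kJ


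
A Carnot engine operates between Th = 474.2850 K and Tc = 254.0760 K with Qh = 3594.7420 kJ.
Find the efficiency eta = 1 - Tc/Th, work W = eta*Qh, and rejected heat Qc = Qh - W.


eta = 1 - 254.0760/474.2850 = 0.4643
W = 0.4643 * 3594.7420 = 1669.0271 kJ
Qc = 3594.7420 - 1669.0271 = 1925.7149 kJ

eta = 46.4297%, W = 1669.0271 kJ, Qc = 1925.7149 kJ


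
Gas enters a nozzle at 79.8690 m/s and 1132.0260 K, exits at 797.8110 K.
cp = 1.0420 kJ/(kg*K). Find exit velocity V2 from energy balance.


dT = 334.2150 K
2*cp*1000*dT = 696504.0600
V1^2 = 6379.0572
V2 = sqrt(702883.1172) = 838.3812 m/s

838.3812 m/s


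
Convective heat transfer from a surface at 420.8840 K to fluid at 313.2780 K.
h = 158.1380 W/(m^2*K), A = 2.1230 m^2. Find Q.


dT = 107.6060 K
Q = 158.1380 * 2.1230 * 107.6060 = 36126.2368 W

36126.2368 W


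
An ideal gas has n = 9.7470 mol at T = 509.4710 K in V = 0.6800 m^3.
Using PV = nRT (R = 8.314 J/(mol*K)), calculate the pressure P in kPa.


P = nRT/V = 9.7470 * 8.314 * 509.4710 / 0.6800
= 41285.7762 / 0.6800 = 60714.3768 Pa = 60.7144 kPa

60.7144 kPa


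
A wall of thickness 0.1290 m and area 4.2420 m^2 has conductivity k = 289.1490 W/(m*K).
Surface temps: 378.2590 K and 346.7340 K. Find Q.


dT = 31.5250 K
Q = 289.1490 * 4.2420 * 31.5250 / 0.1290 = 299749.0006 W

299749.0006 W


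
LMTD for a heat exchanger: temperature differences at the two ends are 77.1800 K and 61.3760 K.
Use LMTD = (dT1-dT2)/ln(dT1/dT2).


dT1/dT2 = 1.2575
ln(dT1/dT2) = 0.2291
LMTD = 15.8040 / 0.2291 = 68.9765 K

68.9765 K


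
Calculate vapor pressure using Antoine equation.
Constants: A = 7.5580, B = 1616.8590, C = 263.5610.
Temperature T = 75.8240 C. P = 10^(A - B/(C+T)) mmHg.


C+T = 339.3850
B/(C+T) = 4.7641
log10(P) = 7.5580 - 4.7641 = 2.7939
P = 10^2.7939 = 622.1784 mmHg

622.1784 mmHg


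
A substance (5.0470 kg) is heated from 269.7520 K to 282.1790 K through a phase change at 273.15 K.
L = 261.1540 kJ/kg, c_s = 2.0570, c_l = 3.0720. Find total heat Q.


Q1 (sensible, solid) = 5.0470 * 2.0570 * 3.3980 = 35.2769 kJ
Q2 (latent) = 5.0470 * 261.1540 = 1318.0442 kJ
Q3 (sensible, liquid) = 5.0470 * 3.0720 * 9.0290 = 139.9891 kJ
Q_total = 1493.3103 kJ

1493.3103 kJ


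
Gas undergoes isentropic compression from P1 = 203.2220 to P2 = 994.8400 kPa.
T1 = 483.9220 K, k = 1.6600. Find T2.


(k-1)/k = 0.3976
(P2/P1)^exp = 1.8804
T2 = 483.9220 * 1.8804 = 909.9683 K

909.9683 K


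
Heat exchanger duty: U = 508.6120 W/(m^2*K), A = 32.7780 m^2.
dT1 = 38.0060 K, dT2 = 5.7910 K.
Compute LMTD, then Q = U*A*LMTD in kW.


LMTD = 17.1225 K
Q = 508.6120 * 32.7780 * 17.1225 = 285454.5925 W = 285.4546 kW

285.4546 kW


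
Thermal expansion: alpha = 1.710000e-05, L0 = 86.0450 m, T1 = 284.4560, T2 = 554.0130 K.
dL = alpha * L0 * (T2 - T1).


dT = 269.5570 K
dL = 1.710000e-05 * 86.0450 * 269.5570 = 0.396618 m
L_final = 86.441618 m

dL = 0.396618 m


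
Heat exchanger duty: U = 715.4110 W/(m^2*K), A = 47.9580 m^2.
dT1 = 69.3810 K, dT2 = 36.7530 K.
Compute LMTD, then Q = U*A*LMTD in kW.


LMTD = 51.3509 K
Q = 715.4110 * 47.9580 * 51.3509 = 1761832.3007 W = 1761.8323 kW

1761.8323 kW


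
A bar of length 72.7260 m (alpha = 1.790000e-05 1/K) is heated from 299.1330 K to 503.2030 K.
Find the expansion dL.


dT = 204.0700 K
dL = 1.790000e-05 * 72.7260 * 204.0700 = 0.265657 m
L_final = 72.991657 m

dL = 0.265657 m


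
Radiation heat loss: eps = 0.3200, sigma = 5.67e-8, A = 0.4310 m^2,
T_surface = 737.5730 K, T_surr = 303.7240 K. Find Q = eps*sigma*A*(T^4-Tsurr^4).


T^4 = 2.9595e+11
Tsurr^4 = 8.5097e+09
Q = 0.3200 * 5.67e-8 * 0.4310 * 2.8744e+11 = 2247.8102 W

2247.8102 W


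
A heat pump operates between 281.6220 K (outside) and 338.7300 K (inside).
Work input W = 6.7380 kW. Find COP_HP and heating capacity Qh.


COP = 338.7300 / 57.1080 = 5.9314
Qh = 5.9314 * 6.7380 = 39.9657 kW

COP = 5.9314, Qh = 39.9657 kW


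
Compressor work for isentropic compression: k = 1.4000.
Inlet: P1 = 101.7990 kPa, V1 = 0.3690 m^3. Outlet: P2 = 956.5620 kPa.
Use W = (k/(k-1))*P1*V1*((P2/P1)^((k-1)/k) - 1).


(k-1)/k = 0.2857
(P2/P1)^exp = 1.8967
W = 3.5000 * 101.7990 * 0.3690 * (1.8967 - 1) = 117.8880 kJ

117.8880 kJ


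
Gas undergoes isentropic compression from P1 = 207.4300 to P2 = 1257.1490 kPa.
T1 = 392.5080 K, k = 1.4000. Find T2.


(k-1)/k = 0.2857
(P2/P1)^exp = 1.6733
T2 = 392.5080 * 1.6733 = 656.7866 K

656.7866 K


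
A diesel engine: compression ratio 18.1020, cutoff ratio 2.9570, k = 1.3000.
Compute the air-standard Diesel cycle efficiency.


r^(k-1) = 2.3841
rc^k = 4.0936
eta = 0.4899 = 48.9949%

48.9949%


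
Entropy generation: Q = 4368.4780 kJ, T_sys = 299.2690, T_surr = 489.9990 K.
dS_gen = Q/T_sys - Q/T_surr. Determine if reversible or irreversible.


dS_sys = 4368.4780/299.2690 = 14.5972 kJ/K
dS_surr = -4368.4780/489.9990 = -8.9153 kJ/K
dS_gen = 14.5972 - 8.9153 = 5.6819 kJ/K (irreversible)

dS_gen = 5.6819 kJ/K, irreversible


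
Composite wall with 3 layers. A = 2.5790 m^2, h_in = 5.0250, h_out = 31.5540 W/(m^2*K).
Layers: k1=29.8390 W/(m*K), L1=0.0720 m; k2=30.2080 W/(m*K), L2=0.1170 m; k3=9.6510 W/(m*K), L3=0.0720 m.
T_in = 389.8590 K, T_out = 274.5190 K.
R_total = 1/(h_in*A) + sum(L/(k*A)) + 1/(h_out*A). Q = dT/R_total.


R_conv_in = 1/(5.0250*2.5790) = 0.0772
R_1 = 0.0720/(29.8390*2.5790) = 0.0009
R_2 = 0.1170/(30.2080*2.5790) = 0.0015
R_3 = 0.0720/(9.6510*2.5790) = 0.0029
R_conv_out = 1/(31.5540*2.5790) = 0.0123
R_total = 0.0948 K/W
Q = 115.3400 / 0.0948 = 1216.8959 W

R_total = 0.0948 K/W, Q = 1216.8959 W


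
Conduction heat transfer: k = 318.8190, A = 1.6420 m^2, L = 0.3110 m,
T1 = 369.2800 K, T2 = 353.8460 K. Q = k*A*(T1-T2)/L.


dT = 15.4340 K
Q = 318.8190 * 1.6420 * 15.4340 / 0.3110 = 25979.7792 W

25979.7792 W


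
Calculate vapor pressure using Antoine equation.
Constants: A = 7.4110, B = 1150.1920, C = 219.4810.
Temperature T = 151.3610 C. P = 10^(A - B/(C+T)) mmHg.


C+T = 370.8420
B/(C+T) = 3.1016
log10(P) = 7.4110 - 3.1016 = 4.3094
P = 10^4.3094 = 20390.6532 mmHg

20390.6532 mmHg


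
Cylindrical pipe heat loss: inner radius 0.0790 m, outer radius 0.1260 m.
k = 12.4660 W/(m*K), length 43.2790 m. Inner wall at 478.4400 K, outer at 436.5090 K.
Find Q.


dT = 41.9310 K
ln(ro/ri) = 0.4668
Q = 2*pi*12.4660*43.2790*41.9310 / 0.4668 = 304478.6875 W

304478.6875 W


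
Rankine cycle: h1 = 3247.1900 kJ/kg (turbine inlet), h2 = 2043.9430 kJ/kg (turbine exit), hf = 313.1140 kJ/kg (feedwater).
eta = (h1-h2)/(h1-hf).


W = 1203.2470 kJ/kg
Q_in = 2934.0760 kJ/kg
eta = 0.4101 = 41.0094%

eta = 41.0094%


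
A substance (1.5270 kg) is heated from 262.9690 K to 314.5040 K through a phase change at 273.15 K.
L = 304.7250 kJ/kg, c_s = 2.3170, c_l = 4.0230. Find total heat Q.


Q1 (sensible, solid) = 1.5270 * 2.3170 * 10.1810 = 36.0210 kJ
Q2 (latent) = 1.5270 * 304.7250 = 465.3151 kJ
Q3 (sensible, liquid) = 1.5270 * 4.0230 * 41.3540 = 254.0426 kJ
Q_total = 755.3787 kJ

755.3787 kJ


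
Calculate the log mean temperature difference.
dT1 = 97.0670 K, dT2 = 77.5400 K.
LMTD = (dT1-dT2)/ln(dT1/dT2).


dT1/dT2 = 1.2518
ln(dT1/dT2) = 0.2246
LMTD = 19.5270 / 0.2246 = 86.9383 K

86.9383 K


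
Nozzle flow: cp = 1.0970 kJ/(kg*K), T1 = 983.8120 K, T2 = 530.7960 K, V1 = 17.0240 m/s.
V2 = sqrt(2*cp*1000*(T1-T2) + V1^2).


dT = 453.0160 K
2*cp*1000*dT = 993917.1040
V1^2 = 289.8166
V2 = sqrt(994206.9206) = 997.0993 m/s

997.0993 m/s


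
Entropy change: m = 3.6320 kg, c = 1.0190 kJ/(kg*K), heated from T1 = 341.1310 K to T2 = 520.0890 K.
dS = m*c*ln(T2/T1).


T2/T1 = 1.5246
ln(T2/T1) = 0.4217
dS = 3.6320 * 1.0190 * 0.4217 = 1.5608 kJ/K

1.5608 kJ/K


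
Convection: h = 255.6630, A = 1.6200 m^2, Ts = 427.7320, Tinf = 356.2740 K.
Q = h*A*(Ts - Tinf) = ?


dT = 71.4580 K
Q = 255.6630 * 1.6200 * 71.4580 = 29596.0500 W

29596.0500 W


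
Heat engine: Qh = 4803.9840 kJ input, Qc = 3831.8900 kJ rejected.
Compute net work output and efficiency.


W = 4803.9840 - 3831.8900 = 972.0940 kJ
eta = 972.0940 / 4803.9840 = 0.2024 = 20.2352%

W = 972.0940 kJ, eta = 20.2352%


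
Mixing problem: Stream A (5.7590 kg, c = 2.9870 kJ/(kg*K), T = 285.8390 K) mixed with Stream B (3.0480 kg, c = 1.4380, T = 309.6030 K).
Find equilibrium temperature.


num = 6274.0379
den = 21.5852
Tf = 290.6645 K

290.6645 K


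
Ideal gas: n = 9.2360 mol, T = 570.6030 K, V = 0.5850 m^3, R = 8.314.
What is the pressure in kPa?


P = nRT/V = 9.2360 * 8.314 * 570.6030 / 0.5850
= 43815.5225 / 0.5850 = 74898.3291 Pa = 74.8983 kPa

74.8983 kPa


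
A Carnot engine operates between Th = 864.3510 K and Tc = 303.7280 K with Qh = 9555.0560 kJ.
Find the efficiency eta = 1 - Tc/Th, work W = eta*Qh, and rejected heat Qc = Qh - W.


eta = 1 - 303.7280/864.3510 = 0.6486
W = 0.6486 * 9555.0560 = 6197.4639 kJ
Qc = 9555.0560 - 6197.4639 = 3357.5921 kJ

eta = 64.8606%, W = 6197.4639 kJ, Qc = 3357.5921 kJ


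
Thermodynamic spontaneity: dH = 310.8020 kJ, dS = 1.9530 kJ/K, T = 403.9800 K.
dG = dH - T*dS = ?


T*dS = 403.9800 * 1.9530 = 788.9729 kJ
dG = 310.8020 - 788.9729 = -478.1709 kJ (spontaneous)

dG = -478.1709 kJ, spontaneous


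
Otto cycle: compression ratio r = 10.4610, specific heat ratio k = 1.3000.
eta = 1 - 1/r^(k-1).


r^(k-1) = 2.0224
eta = 1 - 1/2.0224 = 0.5055 = 50.5544%

50.5544%


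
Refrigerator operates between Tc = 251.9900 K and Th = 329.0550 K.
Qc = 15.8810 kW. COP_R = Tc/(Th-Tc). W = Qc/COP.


COP = 251.9900 / 77.0650 = 3.2698
W = 15.8810 / 3.2698 = 4.8568 kW

COP = 3.2698, W = 4.8568 kW


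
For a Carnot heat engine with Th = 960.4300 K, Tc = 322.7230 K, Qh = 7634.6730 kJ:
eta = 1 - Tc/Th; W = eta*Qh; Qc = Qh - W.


eta = 1 - 322.7230/960.4300 = 0.6640
W = 0.6640 * 7634.6730 = 5069.2757 kJ
Qc = 7634.6730 - 5069.2757 = 2565.3973 kJ

eta = 66.3981%, W = 5069.2757 kJ, Qc = 2565.3973 kJ


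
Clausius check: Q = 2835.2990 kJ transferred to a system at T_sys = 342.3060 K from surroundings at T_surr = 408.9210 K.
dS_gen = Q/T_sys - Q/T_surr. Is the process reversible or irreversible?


dS_sys = 2835.2990/342.3060 = 8.2829 kJ/K
dS_surr = -2835.2990/408.9210 = -6.9336 kJ/K
dS_gen = 8.2829 - 6.9336 = 1.3493 kJ/K (irreversible)

dS_gen = 1.3493 kJ/K, irreversible


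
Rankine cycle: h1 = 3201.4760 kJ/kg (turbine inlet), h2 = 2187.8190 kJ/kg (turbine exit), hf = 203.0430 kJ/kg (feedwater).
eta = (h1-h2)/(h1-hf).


W = 1013.6570 kJ/kg
Q_in = 2998.4330 kJ/kg
eta = 0.3381 = 33.8062%

eta = 33.8062%


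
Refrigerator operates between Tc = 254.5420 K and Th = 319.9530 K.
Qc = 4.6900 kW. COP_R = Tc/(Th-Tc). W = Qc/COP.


COP = 254.5420 / 65.4110 = 3.8914
W = 4.6900 / 3.8914 = 1.2052 kW

COP = 3.8914, W = 1.2052 kW


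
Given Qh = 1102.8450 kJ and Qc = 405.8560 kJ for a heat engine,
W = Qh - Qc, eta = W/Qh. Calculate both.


W = 1102.8450 - 405.8560 = 696.9890 kJ
eta = 696.9890 / 1102.8450 = 0.6320 = 63.1992%

W = 696.9890 kJ, eta = 63.1992%


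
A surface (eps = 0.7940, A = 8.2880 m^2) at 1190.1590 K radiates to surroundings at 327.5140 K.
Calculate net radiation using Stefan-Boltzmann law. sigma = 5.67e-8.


T^4 = 2.0064e+12
Tsurr^4 = 1.1506e+10
Q = 0.7940 * 5.67e-8 * 8.2880 * 1.9949e+12 = 744347.2552 W

744347.2552 W


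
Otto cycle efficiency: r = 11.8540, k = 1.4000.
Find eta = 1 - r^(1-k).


r^(k-1) = 2.6887
eta = 1 - 1/2.6887 = 0.6281 = 62.8076%

62.8076%


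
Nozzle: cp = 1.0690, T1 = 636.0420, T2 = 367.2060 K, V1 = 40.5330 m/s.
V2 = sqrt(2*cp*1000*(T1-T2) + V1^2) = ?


dT = 268.8360 K
2*cp*1000*dT = 574771.3680
V1^2 = 1642.9241
V2 = sqrt(576414.2921) = 759.2195 m/s

759.2195 m/s


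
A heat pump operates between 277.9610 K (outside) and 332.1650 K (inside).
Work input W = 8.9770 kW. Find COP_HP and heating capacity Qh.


COP = 332.1650 / 54.2040 = 6.1281
Qh = 6.1281 * 8.9770 = 55.0115 kW

COP = 6.1281, Qh = 55.0115 kW


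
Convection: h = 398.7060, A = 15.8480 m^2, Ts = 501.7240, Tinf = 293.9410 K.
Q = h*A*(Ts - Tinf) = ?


dT = 207.7830 K
Q = 398.7060 * 15.8480 * 207.7830 = 1312916.9228 W

1312916.9228 W


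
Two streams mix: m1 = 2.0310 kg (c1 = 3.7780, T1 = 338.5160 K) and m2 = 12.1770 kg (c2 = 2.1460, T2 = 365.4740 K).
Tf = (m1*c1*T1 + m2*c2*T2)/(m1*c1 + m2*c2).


num = 12147.9820
den = 33.8050
Tf = 359.3550 K

359.3550 K


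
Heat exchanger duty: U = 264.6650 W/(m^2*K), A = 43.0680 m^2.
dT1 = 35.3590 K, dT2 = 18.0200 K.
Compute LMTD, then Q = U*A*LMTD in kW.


LMTD = 25.7228 K
Q = 264.6650 * 43.0680 * 25.7228 = 293203.9460 W = 293.2039 kW

293.2039 kW


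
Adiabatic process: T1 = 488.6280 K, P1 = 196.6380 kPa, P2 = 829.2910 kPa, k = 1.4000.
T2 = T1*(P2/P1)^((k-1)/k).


(k-1)/k = 0.2857
(P2/P1)^exp = 1.5086
T2 = 488.6280 * 1.5086 = 737.1588 K

737.1588 K


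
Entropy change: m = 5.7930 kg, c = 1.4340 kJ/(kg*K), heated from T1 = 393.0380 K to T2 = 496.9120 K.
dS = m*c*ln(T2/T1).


T2/T1 = 1.2643
ln(T2/T1) = 0.2345
dS = 5.7930 * 1.4340 * 0.2345 = 1.9481 kJ/K

1.9481 kJ/K


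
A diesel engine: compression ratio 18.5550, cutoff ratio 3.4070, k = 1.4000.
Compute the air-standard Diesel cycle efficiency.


r^(k-1) = 3.2165
rc^k = 5.5632
eta = 0.5790 = 57.9005%

57.9005%


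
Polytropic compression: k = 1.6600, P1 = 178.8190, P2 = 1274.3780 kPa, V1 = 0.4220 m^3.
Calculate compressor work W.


(k-1)/k = 0.3976
(P2/P1)^exp = 2.1832
W = 2.5152 * 178.8190 * 0.4220 * (2.1832 - 1) = 224.5732 kJ

224.5732 kJ


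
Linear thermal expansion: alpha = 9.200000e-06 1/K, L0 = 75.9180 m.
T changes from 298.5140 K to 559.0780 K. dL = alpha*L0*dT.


dT = 260.5640 K
dL = 9.200000e-06 * 75.9180 * 260.5640 = 0.181990 m
L_final = 76.099990 m

dL = 0.181990 m


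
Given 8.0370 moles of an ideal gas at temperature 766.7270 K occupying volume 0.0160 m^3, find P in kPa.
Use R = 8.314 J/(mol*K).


P = nRT/V = 8.0370 * 8.314 * 766.7270 / 0.0160
= 51232.4053 / 0.0160 = 3202025.3281 Pa = 3202.0253 kPa

3202.0253 kPa


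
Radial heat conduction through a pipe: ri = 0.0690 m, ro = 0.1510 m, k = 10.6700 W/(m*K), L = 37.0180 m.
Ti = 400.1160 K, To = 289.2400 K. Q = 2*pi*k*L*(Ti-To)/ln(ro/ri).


dT = 110.8760 K
ln(ro/ri) = 0.7832
Q = 2*pi*10.6700*37.0180*110.8760 / 0.7832 = 351347.5243 W

351347.5243 W


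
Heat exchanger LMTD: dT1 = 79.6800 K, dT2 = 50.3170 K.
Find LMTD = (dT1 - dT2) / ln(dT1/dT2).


dT1/dT2 = 1.5836
ln(dT1/dT2) = 0.4597
LMTD = 29.3630 / 0.4597 = 63.8777 K

63.8777 K


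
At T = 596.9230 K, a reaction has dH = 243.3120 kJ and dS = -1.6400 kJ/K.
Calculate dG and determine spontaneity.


T*dS = 596.9230 * -1.6400 = -978.9537 kJ
dG = 243.3120 + 978.9537 = 1222.2657 kJ (non-spontaneous)

dG = 1222.2657 kJ, non-spontaneous


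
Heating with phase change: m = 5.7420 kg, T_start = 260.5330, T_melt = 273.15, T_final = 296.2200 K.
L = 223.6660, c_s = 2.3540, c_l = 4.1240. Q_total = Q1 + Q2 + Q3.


Q1 (sensible, solid) = 5.7420 * 2.3540 * 12.6170 = 170.5398 kJ
Q2 (latent) = 5.7420 * 223.6660 = 1284.2902 kJ
Q3 (sensible, liquid) = 5.7420 * 4.1240 * 23.0700 = 546.2978 kJ
Q_total = 2001.1278 kJ

2001.1278 kJ


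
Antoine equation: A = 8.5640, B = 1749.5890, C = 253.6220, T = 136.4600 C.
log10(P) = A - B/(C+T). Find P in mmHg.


C+T = 390.0820
B/(C+T) = 4.4852
log10(P) = 8.5640 - 4.4852 = 4.0788
P = 10^4.0788 = 11989.9507 mmHg

11989.9507 mmHg


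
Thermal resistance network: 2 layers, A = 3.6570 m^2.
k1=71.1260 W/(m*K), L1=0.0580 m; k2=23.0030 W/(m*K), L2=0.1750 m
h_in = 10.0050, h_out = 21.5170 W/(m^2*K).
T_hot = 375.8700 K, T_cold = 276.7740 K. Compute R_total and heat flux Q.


R_conv_in = 1/(10.0050*3.6570) = 0.0273
R_1 = 0.0580/(71.1260*3.6570) = 0.0002
R_2 = 0.1750/(23.0030*3.6570) = 0.0021
R_conv_out = 1/(21.5170*3.6570) = 0.0127
R_total = 0.0423 K/W
Q = 99.0960 / 0.0423 = 2340.3203 W

R_total = 0.0423 K/W, Q = 2340.3203 W


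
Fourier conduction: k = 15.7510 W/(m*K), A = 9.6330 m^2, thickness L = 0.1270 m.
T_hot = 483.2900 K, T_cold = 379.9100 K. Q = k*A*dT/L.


dT = 103.3800 K
Q = 15.7510 * 9.6330 * 103.3800 / 0.1270 = 123510.1072 W

123510.1072 W


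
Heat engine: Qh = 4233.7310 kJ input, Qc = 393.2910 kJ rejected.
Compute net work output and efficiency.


W = 4233.7310 - 393.2910 = 3840.4400 kJ
eta = 3840.4400 / 4233.7310 = 0.9071 = 90.7105%

W = 3840.4400 kJ, eta = 90.7105%


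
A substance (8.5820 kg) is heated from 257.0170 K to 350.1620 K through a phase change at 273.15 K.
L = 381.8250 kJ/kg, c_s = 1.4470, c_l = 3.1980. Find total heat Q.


Q1 (sensible, solid) = 8.5820 * 1.4470 * 16.1330 = 200.3421 kJ
Q2 (latent) = 8.5820 * 381.8250 = 3276.8221 kJ
Q3 (sensible, liquid) = 8.5820 * 3.1980 * 77.0120 = 2113.6125 kJ
Q_total = 5590.7767 kJ

5590.7767 kJ


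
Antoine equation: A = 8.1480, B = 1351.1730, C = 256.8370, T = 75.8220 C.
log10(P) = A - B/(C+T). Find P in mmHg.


C+T = 332.6590
B/(C+T) = 4.0617
log10(P) = 8.1480 - 4.0617 = 4.0863
P = 10^4.0863 = 12197.3113 mmHg

12197.3113 mmHg


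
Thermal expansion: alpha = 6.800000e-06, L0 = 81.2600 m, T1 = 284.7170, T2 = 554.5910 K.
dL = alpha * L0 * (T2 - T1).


dT = 269.8740 K
dL = 6.800000e-06 * 81.2600 * 269.8740 = 0.149124 m
L_final = 81.409124 m

dL = 0.149124 m


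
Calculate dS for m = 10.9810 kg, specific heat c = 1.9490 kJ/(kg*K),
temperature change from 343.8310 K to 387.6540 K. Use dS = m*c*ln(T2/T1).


T2/T1 = 1.1275
ln(T2/T1) = 0.1200
dS = 10.9810 * 1.9490 * 0.1200 = 2.5674 kJ/K

2.5674 kJ/K


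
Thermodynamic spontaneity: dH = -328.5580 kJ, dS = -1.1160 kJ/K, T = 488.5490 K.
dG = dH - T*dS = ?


T*dS = 488.5490 * -1.1160 = -545.2207 kJ
dG = -328.5580 + 545.2207 = 216.6627 kJ (non-spontaneous)

dG = 216.6627 kJ, non-spontaneous


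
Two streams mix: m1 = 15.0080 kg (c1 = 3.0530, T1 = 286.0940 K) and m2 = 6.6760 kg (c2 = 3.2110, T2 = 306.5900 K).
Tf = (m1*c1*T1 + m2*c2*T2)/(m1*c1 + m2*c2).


num = 19680.9205
den = 67.2561
Tf = 292.6267 K

292.6267 K


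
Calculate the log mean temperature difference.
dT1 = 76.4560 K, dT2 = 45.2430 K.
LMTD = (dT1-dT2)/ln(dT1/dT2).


dT1/dT2 = 1.6899
ln(dT1/dT2) = 0.5247
LMTD = 31.2130 / 0.5247 = 59.4910 K

59.4910 K


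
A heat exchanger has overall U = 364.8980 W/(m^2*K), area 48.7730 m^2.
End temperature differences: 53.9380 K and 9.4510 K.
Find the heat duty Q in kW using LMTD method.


LMTD = 25.5421 K
Q = 364.8980 * 48.7730 * 25.5421 = 454576.5828 W = 454.5766 kW

454.5766 kW


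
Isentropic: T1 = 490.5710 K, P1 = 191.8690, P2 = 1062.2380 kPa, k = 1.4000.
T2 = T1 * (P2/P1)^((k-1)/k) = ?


(k-1)/k = 0.2857
(P2/P1)^exp = 1.6306
T2 = 490.5710 * 1.6306 = 799.9256 K

799.9256 K


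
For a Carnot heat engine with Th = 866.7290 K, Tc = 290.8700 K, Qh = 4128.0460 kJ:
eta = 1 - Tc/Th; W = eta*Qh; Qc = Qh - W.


eta = 1 - 290.8700/866.7290 = 0.6644
W = 0.6644 * 4128.0460 = 2742.6940 kJ
Qc = 4128.0460 - 2742.6940 = 1385.3520 kJ

eta = 66.4405%, W = 2742.6940 kJ, Qc = 1385.3520 kJ


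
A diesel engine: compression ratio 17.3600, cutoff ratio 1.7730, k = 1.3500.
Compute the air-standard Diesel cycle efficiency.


r^(k-1) = 2.7155
rc^k = 2.1665
eta = 0.5884 = 58.8352%

58.8352%


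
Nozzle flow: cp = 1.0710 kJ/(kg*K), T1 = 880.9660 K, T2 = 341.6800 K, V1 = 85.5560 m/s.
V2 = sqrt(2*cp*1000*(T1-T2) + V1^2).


dT = 539.2860 K
2*cp*1000*dT = 1155150.6120
V1^2 = 7319.8291
V2 = sqrt(1162470.4411) = 1078.1792 m/s

1078.1792 m/s


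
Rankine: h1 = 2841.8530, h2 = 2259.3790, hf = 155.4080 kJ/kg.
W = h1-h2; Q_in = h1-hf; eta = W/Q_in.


W = 582.4740 kJ/kg
Q_in = 2686.4450 kJ/kg
eta = 0.2168 = 21.6820%

eta = 21.6820%


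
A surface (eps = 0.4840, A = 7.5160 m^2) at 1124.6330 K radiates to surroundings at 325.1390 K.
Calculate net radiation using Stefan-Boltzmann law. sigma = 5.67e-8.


T^4 = 1.5997e+12
Tsurr^4 = 1.1176e+10
Q = 0.4840 * 5.67e-8 * 7.5160 * 1.5885e+12 = 327652.7549 W

327652.7549 W


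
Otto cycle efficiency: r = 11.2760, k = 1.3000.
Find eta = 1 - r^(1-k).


r^(k-1) = 2.0685
eta = 1 - 1/2.0685 = 0.5165 = 51.6548%

51.6548%


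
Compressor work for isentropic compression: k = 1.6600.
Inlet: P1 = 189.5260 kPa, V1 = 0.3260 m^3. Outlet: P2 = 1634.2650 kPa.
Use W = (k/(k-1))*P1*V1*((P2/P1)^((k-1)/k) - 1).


(k-1)/k = 0.3976
(P2/P1)^exp = 2.3551
W = 2.5152 * 189.5260 * 0.3260 * (2.3551 - 1) = 210.5802 kJ

210.5802 kJ


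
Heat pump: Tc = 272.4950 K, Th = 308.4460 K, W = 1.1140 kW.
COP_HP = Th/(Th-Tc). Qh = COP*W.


COP = 308.4460 / 35.9510 = 8.5796
Qh = 8.5796 * 1.1140 = 9.5577 kW

COP = 8.5796, Qh = 9.5577 kW


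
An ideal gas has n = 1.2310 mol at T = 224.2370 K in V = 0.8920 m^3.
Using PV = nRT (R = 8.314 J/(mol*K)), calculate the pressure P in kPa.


P = nRT/V = 1.2310 * 8.314 * 224.2370 / 0.8920
= 2294.9612 / 0.8920 = 2572.8265 Pa = 2.5728 kPa

2.5728 kPa


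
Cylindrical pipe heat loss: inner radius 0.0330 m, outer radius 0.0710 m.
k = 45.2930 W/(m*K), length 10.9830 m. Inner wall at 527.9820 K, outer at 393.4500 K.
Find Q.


dT = 134.5320 K
ln(ro/ri) = 0.7662
Q = 2*pi*45.2930*10.9830*134.5320 / 0.7662 = 548821.4571 W

548821.4571 W


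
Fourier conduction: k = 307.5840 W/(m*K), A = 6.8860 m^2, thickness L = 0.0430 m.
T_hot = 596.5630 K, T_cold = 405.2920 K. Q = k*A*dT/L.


dT = 191.2710 K
Q = 307.5840 * 6.8860 * 191.2710 / 0.0430 = 9421312.9845 W

9421312.9845 W


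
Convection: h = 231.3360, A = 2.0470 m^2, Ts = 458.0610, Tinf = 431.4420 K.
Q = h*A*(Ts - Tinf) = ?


dT = 26.6190 K
Q = 231.3360 * 2.0470 * 26.6190 = 12605.2888 W

12605.2888 W


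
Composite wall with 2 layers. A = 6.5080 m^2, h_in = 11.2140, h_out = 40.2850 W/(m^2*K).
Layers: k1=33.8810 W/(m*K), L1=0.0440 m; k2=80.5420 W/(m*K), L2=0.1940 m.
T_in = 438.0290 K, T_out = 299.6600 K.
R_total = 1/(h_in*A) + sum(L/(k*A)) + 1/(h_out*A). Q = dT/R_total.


R_conv_in = 1/(11.2140*6.5080) = 0.0137
R_1 = 0.0440/(33.8810*6.5080) = 0.0002
R_2 = 0.1940/(80.5420*6.5080) = 0.0004
R_conv_out = 1/(40.2850*6.5080) = 0.0038
R_total = 0.0181 K/W
Q = 138.3690 / 0.0181 = 7650.5463 W

R_total = 0.0181 K/W, Q = 7650.5463 W


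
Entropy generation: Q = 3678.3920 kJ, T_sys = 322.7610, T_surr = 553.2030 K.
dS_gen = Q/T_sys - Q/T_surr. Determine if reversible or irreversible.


dS_sys = 3678.3920/322.7610 = 11.3966 kJ/K
dS_surr = -3678.3920/553.2030 = -6.6493 kJ/K
dS_gen = 11.3966 - 6.6493 = 4.7474 kJ/K (irreversible)

dS_gen = 4.7474 kJ/K, irreversible


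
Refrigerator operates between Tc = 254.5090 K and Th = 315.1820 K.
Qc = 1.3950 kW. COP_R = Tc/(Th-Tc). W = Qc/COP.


COP = 254.5090 / 60.6730 = 4.1948
W = 1.3950 / 4.1948 = 0.3326 kW

COP = 4.1948, W = 0.3326 kW


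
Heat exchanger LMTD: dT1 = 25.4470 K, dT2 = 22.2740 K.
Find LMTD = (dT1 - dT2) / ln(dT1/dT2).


dT1/dT2 = 1.1425
ln(dT1/dT2) = 0.1332
LMTD = 3.1730 / 0.1332 = 23.8253 K

23.8253 K
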